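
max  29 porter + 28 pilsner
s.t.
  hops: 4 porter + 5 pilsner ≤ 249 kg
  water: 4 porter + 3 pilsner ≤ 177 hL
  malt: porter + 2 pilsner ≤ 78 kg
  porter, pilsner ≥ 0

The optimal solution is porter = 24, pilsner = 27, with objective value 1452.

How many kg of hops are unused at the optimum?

18

hops used = 4·24 + 5·27 = 231; slack = 249 − 231 = 18.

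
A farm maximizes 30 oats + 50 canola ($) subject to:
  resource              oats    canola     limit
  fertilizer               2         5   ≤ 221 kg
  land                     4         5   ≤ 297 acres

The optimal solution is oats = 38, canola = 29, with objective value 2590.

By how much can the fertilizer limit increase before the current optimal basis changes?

Binding constraints: fertilizer, land. The basis is B = [[2,5],[4,5]] with det -10.
Per unit increase in fertilizer, x* moves by d = (-0.5, 0.4).
The basis stays optimal until oats reaches 0; allowable increase = 76 kg.

76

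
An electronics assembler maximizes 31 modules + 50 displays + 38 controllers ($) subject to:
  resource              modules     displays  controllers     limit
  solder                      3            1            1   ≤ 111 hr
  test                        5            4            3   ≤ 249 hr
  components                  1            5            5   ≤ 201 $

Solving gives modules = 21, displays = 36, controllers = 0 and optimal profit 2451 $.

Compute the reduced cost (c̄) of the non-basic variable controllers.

Check each constraint at x*: solder 99/111 (slack 12); test 249/249 (tight); components 201/201 (tight).
Slack constraints have shadow price 0 (complementary slackness).
Dual feasibility on the basic columns requires 5·y_test + 1·y_components = 31, 4·y_test + 5·y_components = 50.
Solving: y_test = 5, y_components = 6.
Reduced cost of controllers: c₃ − yᵀa₃ = 38 − (5·3 + 6·5) = 38 − 45 = -7.

-7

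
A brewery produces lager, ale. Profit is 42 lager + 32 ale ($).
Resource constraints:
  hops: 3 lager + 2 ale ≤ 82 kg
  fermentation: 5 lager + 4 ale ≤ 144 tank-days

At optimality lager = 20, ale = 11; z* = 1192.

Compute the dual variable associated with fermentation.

At the optimum: hops uses 82 of 82 (binding); fermentation uses 144 of 144 (binding).
From A_Bᵀ y = c: 3·y_hops + 5·y_fermentation = 42; 2·y_hops + 4·y_fermentation = 32.
Solving: y_hops = 4, y_fermentation = 6.
Shadow price of fermentation = 6.

6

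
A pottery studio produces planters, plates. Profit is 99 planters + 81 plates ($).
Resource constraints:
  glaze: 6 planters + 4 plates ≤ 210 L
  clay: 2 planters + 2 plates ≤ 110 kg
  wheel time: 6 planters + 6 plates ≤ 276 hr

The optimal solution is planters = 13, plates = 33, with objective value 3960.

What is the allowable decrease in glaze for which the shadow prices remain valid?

Binding constraints: glaze, wheel time. The basis is B = [[6,4],[6,6]] with det 12.
Per unit decrease in glaze, x* moves by d = (-0.5, 0.5).
The basis stays optimal until planters reaches 0; allowable decrease = 26 L.

26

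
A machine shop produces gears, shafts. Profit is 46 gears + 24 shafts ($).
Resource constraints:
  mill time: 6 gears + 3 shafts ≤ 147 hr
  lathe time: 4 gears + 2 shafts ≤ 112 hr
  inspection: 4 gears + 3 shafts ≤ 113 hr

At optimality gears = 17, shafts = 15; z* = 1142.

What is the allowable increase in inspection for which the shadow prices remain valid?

Binding constraints: mill time, inspection. The basis is B = [[6,3],[4,3]] with det 6.
Per unit increase in inspection, x* moves by d = (-0.5, 1).
The basis stays optimal until gears reaches 0; allowable increase = 34 hr.

34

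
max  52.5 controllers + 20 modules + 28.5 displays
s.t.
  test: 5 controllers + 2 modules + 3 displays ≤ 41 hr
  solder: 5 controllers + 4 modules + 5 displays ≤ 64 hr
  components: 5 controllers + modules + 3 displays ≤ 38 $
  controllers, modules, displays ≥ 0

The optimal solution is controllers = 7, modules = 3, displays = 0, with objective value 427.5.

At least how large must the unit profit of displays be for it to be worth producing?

At the optimum: test uses 41 of 41 (binding); solder uses 47 of 64 (slack = 17); components uses 38 of 38 (binding).
Since solder is not tight, its dual is 0.
Dual feasibility on the basic columns requires 5·y_test + 5·y_components = 52.5, 2·y_test + 1·y_components = 20.
→ y_test = 9.5 and y_components = 1.
displays enters the basis when its profit ≥ yᵀa₃ = 9.5·3 + 1·3 = 31.5.

31.5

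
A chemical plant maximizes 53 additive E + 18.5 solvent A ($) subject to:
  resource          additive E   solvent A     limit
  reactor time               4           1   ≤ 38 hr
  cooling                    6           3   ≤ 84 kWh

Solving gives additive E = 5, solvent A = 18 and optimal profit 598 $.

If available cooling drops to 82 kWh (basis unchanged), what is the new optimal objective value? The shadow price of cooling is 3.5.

Δb = -2, so new z* = 598 + (3.5)·(-2) = 598 − 7 = 591.

591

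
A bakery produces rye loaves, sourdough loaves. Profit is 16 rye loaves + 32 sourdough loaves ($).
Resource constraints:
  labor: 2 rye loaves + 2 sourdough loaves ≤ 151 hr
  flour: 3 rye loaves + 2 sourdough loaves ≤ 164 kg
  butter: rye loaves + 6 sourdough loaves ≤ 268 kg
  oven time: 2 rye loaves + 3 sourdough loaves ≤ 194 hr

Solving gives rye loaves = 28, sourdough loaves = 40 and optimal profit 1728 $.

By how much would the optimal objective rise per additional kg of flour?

Check each constraint at x*: labor 136/151 (slack 15); flour 164/164 (tight); butter 268/268 (tight); oven time 176/194 (slack 18).
Slack constraints have shadow price 0 (complementary slackness).
From A_Bᵀ y = c: 3·y_flour + 1·y_butter = 16; 2·y_flour + 6·y_butter = 32.
Solving: y_flour = 4, y_butter = 4.
Shadow price of flour = 4.

4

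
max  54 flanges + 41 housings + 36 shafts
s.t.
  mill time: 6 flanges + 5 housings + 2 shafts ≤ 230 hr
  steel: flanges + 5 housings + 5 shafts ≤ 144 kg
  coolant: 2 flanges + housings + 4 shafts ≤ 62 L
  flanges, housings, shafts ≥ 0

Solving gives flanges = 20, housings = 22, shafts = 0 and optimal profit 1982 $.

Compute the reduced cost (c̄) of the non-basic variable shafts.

-2

Check each constraint at x*: mill time 230/230 (tight); steel 130/144 (slack 14); coolant 62/62 (tight).
Since steel is not tight, its dual is 0.
From A_Bᵀ y = c: 6·y_mill time + 2·y_coolant = 54; 5·y_mill time + 1·y_coolant = 41.
Solving: y_mill time = 7, y_coolant = 6.
Reduced cost of shafts: c₃ − yᵀa₃ = 36 − (7·2 + 6·4) = 36 − 38 = -2.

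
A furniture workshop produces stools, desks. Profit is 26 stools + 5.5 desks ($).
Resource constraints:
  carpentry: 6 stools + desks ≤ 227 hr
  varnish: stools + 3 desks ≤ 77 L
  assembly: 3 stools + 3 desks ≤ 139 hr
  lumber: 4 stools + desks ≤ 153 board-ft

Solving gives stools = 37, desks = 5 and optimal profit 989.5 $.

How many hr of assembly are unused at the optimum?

assembly used = 3·37 + 3·5 = 126; slack = 139 − 126 = 13.

13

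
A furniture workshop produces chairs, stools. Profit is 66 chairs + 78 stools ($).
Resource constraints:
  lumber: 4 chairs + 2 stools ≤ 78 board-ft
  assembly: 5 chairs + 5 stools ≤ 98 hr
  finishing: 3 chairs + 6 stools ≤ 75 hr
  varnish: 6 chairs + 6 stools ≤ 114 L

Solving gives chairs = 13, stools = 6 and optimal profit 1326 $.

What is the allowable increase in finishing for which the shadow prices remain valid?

39

Binding constraints: finishing, varnish. The basis is B = [[3,6],[6,6]] with det -18.
Per unit increase in finishing, x* moves by d = (-0.3333, 0.3333).
The basis stays optimal until chairs reaches 0; allowable increase = 39 hr.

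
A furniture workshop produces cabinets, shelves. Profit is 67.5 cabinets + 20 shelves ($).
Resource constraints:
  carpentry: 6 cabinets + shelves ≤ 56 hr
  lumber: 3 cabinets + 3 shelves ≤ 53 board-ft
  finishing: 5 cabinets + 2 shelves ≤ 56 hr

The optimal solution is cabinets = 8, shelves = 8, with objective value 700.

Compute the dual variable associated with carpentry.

At the optimum: carpentry uses 56 of 56 (binding); lumber uses 48 of 53 (slack = 5); finishing uses 56 of 56 (binding).
By complementary slackness, y = 0 for the non-binding constraint.
Dual feasibility on the basic columns requires 6·y_carpentry + 5·y_finishing = 67.5, 1·y_carpentry + 2·y_finishing = 20.
Solving: y_carpentry = 5, y_finishing = 7.5.
Shadow price of carpentry = 5.

5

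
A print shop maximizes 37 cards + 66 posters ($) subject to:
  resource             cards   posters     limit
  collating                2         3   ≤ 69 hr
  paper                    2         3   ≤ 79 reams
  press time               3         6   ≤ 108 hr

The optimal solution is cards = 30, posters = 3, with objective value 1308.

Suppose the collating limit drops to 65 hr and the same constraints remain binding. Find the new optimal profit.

At the optimum: collating uses 69 of 69 (binding); paper uses 69 of 79 (slack = 10); press time uses 108 of 108 (binding).
Since paper is not tight, its dual is 0.
Dual feasibility on the basic columns requires 2·y_collating + 3·y_press time = 37, 3·y_collating + 6·y_press time = 66.
This yields shadow prices y_collating = 8, y_press time = 7.
Δz = y_collating·Δb = 8 × (-4) = -32, so new z* = 1308 − 32 = 1276.

1276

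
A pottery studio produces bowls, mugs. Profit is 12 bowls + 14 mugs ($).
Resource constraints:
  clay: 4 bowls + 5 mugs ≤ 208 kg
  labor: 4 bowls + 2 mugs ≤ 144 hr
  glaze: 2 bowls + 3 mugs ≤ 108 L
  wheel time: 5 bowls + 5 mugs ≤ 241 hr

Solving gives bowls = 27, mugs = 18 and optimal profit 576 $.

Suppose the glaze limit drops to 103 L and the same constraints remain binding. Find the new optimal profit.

556

Check each constraint at x*: clay 198/208 (slack 10); labor 144/144 (tight); glaze 108/108 (tight); wheel time 225/241 (slack 16).
Slack constraints have shadow price 0 (complementary slackness).
The binding rows give the dual system: 4·y_labor + 2·y_glaze = 12 and 2·y_labor + 3·y_glaze = 14.
This yields shadow prices y_labor = 1, y_glaze = 4.
Δz = y_glaze·Δb = 4 × (-5) = -20, so new z* = 576 − 20 = 556.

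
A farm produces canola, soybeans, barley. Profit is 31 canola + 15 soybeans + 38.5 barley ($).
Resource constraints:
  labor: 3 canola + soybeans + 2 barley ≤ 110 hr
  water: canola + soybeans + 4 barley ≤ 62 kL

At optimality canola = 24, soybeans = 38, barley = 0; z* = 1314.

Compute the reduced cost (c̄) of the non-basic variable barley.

-5.5

Check each constraint at x*: labor 110/110 (tight); water 62/62 (tight).
The binding rows give the dual system: 3·y_labor + 1·y_water = 31 and 1·y_labor + 1·y_water = 15.
→ y_labor = 8 and y_water = 7.
Reduced cost of barley: c₃ − yᵀa₃ = 38.5 − (8·2 + 7·4) = 38.5 − 44 = -5.5.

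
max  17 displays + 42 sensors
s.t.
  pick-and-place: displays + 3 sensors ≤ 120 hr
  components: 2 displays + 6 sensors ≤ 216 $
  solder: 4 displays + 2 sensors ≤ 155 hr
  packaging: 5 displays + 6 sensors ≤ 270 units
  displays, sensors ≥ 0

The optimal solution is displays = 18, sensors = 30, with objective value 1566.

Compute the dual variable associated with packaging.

1

Binding: components and packaging. Non-binding: pick-and-place (12 unused), solder (23 unused).
Since pick-and-place, solder are not tight, their duals are 0.
From A_Bᵀ y = c: 2·y_components + 5·y_packaging = 17; 6·y_components + 6·y_packaging = 42.
This yields shadow prices y_components = 6, y_packaging = 1.
Shadow price of packaging = 1.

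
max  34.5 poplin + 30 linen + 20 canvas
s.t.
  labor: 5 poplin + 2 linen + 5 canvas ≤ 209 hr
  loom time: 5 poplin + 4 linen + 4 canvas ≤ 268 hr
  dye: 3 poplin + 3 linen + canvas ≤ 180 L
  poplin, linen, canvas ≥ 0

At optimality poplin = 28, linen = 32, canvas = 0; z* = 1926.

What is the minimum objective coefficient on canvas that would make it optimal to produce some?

22

Check each constraint at x*: labor 204/209 (slack 5); loom time 268/268 (tight); dye 180/180 (tight).
By complementary slackness, y = 0 for the non-binding constraint.
From A_Bᵀ y = c: 5·y_loom time + 3·y_dye = 34.5; 4·y_loom time + 3·y_dye = 30.
Solving: y_loom time = 4.5, y_dye = 4.
canvas enters the basis when its profit ≥ yᵀa₃ = 4.5·4 + 4·1 = 22.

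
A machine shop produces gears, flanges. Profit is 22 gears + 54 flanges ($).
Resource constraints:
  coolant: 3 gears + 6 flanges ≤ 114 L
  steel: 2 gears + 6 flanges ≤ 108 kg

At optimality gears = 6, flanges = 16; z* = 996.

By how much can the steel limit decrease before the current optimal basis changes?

Binding constraints: coolant, steel. The basis is B = [[3,6],[2,6]] with det 6.
Per unit decrease in steel, x* moves by d = (1, -0.5).
The basis stays optimal until flanges reaches 0; allowable decrease = 32 kg.

32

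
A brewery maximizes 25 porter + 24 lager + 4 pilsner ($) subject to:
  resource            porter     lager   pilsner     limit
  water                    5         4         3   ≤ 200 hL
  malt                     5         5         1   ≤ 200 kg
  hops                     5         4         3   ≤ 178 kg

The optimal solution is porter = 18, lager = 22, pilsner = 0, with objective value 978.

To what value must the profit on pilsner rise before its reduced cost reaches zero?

Check each constraint at x*: water 178/200 (slack 22); malt 200/200 (tight); hops 178/178 (tight).
Since water is not tight, its dual is 0.
The binding rows give the dual system: 5·y_malt + 5·y_hops = 25 and 5·y_malt + 4·y_hops = 24.
→ y_malt = 4 and y_hops = 1.
pilsner enters the basis when its profit ≥ yᵀa₃ = 4·1 + 1·3 = 7.

7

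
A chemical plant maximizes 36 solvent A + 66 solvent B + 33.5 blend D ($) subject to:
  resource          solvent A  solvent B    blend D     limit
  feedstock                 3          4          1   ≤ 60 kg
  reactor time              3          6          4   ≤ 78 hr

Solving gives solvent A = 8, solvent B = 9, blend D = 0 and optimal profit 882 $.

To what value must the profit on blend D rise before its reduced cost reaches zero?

At the optimum: feedstock uses 60 of 60 (binding); reactor time uses 78 of 78 (binding).
The binding rows give the dual system: 3·y_feedstock + 3·y_reactor time = 36 and 4·y_feedstock + 6·y_reactor time = 66.
→ y_feedstock = 3 and y_reactor time = 9.
blend D enters the basis when its profit ≥ yᵀa₃ = 3·1 + 9·4 = 39.

39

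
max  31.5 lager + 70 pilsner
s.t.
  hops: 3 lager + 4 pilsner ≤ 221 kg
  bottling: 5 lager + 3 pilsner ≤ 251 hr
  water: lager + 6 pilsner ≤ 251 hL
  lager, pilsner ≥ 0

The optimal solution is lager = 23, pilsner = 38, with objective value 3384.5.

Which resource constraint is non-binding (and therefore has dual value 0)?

hops: 221/221 (binding)
bottling: 229/251 (slack 22)
water: 251/251 (binding)
By complementary slackness, a constraint with positive slack has shadow price 0 → bottling.

bottling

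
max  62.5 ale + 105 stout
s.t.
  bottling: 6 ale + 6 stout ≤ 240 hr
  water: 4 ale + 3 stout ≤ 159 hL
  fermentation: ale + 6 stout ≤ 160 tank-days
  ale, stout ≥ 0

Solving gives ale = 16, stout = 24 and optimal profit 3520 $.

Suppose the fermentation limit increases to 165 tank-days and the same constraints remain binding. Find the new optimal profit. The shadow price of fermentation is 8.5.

3562.5

Δb = 5, so new z* = 3520 + (8.5)·(5) = 3520 + 42.5 = 3562.5.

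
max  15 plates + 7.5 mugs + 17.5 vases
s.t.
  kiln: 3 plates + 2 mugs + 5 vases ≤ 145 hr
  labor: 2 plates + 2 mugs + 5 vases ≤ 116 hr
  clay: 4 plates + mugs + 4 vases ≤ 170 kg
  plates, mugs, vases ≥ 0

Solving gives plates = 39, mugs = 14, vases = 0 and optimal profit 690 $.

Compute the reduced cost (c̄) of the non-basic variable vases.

-3.5

At the optimum: kiln uses 145 of 145 (binding); labor uses 106 of 116 (slack = 10); clay uses 170 of 170 (binding).
Slack constraints have shadow price 0 (complementary slackness).
From A_Bᵀ y = c: 3·y_kiln + 4·y_clay = 15; 2·y_kiln + 1·y_clay = 7.5.
Solving: y_kiln = 3, y_clay = 1.5.
Reduced cost of vases: c₃ − yᵀa₃ = 17.5 − (3·5 + 1.5·4) = 17.5 − 21 = -3.5.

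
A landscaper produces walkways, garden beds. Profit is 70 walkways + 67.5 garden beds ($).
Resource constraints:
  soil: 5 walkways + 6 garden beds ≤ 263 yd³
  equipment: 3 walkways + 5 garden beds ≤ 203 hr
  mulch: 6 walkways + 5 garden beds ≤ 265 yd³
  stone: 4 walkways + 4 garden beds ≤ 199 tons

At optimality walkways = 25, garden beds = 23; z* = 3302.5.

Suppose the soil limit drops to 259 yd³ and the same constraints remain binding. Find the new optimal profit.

At the optimum: soil uses 263 of 263 (binding); equipment uses 190 of 203 (slack = 13); mulch uses 265 of 265 (binding); stone uses 192 of 199 (slack = 7).
Since equipment, stone are not tight, their duals are 0.
The binding rows give the dual system: 5·y_soil + 6·y_mulch = 70 and 6·y_soil + 5·y_mulch = 67.5.
Solving: y_soil = 5, y_mulch = 7.5.
Δz = y_soil·Δb = 5 × (-4) = -20, so new z* = 3302.5 − 20 = 3282.5.

3282.5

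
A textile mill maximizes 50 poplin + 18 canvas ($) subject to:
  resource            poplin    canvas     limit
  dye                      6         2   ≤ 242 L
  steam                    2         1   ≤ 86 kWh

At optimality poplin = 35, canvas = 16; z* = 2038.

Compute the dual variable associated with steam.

Both dye and steam are binding at x*.
The binding rows give the dual system: 6·y_dye + 2·y_steam = 50 and 2·y_dye + 1·y_steam = 18.
→ y_dye = 7 and y_steam = 4.
Shadow price of steam = 4.

4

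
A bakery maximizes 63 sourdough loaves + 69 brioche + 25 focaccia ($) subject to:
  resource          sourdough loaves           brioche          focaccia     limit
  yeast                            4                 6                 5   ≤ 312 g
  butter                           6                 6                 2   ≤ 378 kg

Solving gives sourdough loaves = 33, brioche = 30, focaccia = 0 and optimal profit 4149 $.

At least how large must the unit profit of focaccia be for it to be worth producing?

Both yeast and butter are binding at x*.
Dual feasibility on the basic columns requires 4·y_yeast + 6·y_butter = 63, 6·y_yeast + 6·y_butter = 69.
This yields shadow prices y_yeast = 3, y_butter = 8.5.
focaccia enters the basis when its profit ≥ yᵀa₃ = 3·5 + 8.5·2 = 32.

32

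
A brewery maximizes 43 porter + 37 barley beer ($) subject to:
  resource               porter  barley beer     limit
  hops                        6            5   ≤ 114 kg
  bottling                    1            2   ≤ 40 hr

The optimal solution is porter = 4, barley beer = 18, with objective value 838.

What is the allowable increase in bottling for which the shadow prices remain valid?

Binding constraints: hops, bottling. The basis is B = [[6,5],[1,2]] with det 7.
Per unit increase in bottling, x* moves by d = (-0.7143, 0.8571).
The basis stays optimal until porter reaches 0; allowable increase = 5.6 hr.

5.6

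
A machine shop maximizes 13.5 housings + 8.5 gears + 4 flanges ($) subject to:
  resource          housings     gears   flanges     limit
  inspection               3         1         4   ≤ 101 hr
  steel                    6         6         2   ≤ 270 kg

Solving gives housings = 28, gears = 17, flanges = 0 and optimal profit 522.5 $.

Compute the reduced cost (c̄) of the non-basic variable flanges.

-8

Check each constraint at x*: inspection 101/101 (tight); steel 270/270 (tight).
From A_Bᵀ y = c: 3·y_inspection + 6·y_steel = 13.5; 1·y_inspection + 6·y_steel = 8.5.
→ y_inspection = 2.5 and y_steel = 1.
Reduced cost of flanges: c₃ − yᵀa₃ = 4 − (2.5·4 + 1·2) = 4 − 12 = -8.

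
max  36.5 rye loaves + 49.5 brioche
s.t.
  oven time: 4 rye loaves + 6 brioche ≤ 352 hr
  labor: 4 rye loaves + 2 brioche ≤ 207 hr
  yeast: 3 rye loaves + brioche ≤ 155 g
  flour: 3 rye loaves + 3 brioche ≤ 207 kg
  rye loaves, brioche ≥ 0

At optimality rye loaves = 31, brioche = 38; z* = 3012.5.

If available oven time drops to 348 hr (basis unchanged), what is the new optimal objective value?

Binding: oven time and flour. Non-binding: labor (7 unused), yeast (24 unused).
Slack constraints have shadow price 0 (complementary slackness).
The binding rows give the dual system: 4·y_oven time + 3·y_flour = 36.5 and 6·y_oven time + 3·y_flour = 49.5.
→ y_oven time = 6.5 and y_flour = 3.5.
Δz = y_oven time·Δb = 6.5 × (-4) = -26, so new z* = 3012.5 − 26 = 2986.5.

2986.5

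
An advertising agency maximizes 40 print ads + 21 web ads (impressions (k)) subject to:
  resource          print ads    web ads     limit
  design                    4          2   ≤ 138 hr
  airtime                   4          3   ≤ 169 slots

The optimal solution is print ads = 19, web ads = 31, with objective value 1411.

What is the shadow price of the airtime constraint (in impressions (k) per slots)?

Both design and airtime are binding at x*.
Dual feasibility on the basic columns requires 4·y_design + 4·y_airtime = 40, 2·y_design + 3·y_airtime = 21.
Solving: y_design = 9, y_airtime = 1.
Shadow price of airtime = 1.

1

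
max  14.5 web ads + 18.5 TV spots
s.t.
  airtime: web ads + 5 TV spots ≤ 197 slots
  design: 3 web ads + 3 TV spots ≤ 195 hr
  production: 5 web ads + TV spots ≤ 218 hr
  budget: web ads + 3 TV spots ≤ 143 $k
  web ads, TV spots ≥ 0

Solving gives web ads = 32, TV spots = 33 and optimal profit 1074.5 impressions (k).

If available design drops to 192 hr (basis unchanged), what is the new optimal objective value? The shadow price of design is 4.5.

1061

Δb = -3, so new z* = 1074.5 + (4.5)·(-3) = 1074.5 − 13.5 = 1061.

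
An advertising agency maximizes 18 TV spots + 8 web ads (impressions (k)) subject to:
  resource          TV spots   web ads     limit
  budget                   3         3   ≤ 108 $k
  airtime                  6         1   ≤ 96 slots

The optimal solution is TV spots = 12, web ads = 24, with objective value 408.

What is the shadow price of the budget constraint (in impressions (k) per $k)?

2

Check each constraint at x*: budget 108/108 (tight); airtime 96/96 (tight).
Dual feasibility on the basic columns requires 3·y_budget + 6·y_airtime = 18, 3·y_budget + 1·y_airtime = 8.
Solving: y_budget = 2, y_airtime = 2.
Shadow price of budget = 2.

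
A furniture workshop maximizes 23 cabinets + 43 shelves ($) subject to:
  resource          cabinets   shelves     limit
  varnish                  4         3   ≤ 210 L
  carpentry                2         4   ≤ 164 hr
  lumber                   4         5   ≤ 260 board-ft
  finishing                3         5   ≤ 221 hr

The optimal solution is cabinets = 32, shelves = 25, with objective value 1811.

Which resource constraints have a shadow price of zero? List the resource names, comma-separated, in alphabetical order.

lumber, varnish

varnish: 203/210 (slack 7)
carpentry: 164/164 (binding)
lumber: 253/260 (slack 7)
finishing: 221/221 (binding)
By complementary slackness, a constraint with positive slack has shadow price 0 → lumber, varnish.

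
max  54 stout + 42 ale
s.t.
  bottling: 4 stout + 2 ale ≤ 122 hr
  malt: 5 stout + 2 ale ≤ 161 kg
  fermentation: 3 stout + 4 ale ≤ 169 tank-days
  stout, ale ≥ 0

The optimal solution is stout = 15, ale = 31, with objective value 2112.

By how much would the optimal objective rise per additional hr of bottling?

Binding: bottling and fermentation. Non-binding: malt (24 unused).
Slack constraints have shadow price 0 (complementary slackness).
Dual feasibility on the basic columns requires 4·y_bottling + 3·y_fermentation = 54, 2·y_bottling + 4·y_fermentation = 42.
→ y_bottling = 9 and y_fermentation = 6.
Shadow price of bottling = 9.

9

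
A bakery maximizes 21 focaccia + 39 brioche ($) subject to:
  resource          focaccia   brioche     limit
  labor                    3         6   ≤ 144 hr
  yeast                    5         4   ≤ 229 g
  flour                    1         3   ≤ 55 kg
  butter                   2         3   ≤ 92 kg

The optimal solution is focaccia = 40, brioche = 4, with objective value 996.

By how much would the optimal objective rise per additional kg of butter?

3

Binding: labor and butter. Non-binding: yeast (13 unused), flour (3 unused).
Slack constraints have shadow price 0 (complementary slackness).
Dual feasibility on the basic columns requires 3·y_labor + 2·y_butter = 21, 6·y_labor + 3·y_butter = 39.
→ y_labor = 5 and y_butter = 3.
Shadow price of butter = 3.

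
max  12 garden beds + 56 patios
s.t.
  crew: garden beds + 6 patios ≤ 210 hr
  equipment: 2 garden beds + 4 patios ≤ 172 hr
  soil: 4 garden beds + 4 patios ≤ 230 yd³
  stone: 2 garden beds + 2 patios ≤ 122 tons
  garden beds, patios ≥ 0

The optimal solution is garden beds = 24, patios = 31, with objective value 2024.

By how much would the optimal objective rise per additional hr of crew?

8

Binding: crew and equipment. Non-binding: soil (10 unused), stone (12 unused).
Slack constraints have shadow price 0 (complementary slackness).
From A_Bᵀ y = c: 1·y_crew + 2·y_equipment = 12; 6·y_crew + 4·y_equipment = 56.
Solving: y_crew = 8, y_equipment = 2.
Shadow price of crew = 8.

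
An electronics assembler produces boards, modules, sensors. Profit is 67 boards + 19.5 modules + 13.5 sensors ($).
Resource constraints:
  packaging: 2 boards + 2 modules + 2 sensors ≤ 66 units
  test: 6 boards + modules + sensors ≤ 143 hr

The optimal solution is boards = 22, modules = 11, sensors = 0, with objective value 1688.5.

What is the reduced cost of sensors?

-6

At the optimum: packaging uses 66 of 66 (binding); test uses 143 of 143 (binding).
Dual feasibility on the basic columns requires 2·y_packaging + 6·y_test = 67, 2·y_packaging + 1·y_test = 19.5.
This yields shadow prices y_packaging = 5, y_test = 9.5.
Reduced cost of sensors: c₃ − yᵀa₃ = 13.5 − (5·2 + 9.5·1) = 13.5 − 19.5 = -6.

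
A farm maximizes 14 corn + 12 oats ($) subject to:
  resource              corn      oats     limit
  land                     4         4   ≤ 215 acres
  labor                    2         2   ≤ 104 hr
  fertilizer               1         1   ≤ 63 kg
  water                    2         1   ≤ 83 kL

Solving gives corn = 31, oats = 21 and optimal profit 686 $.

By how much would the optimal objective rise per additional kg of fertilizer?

Binding: labor and water. Non-binding: land (7 unused), fertilizer (11 unused).
Slack constraints have shadow price 0 (complementary slackness).
Dual feasibility on the basic columns requires 2·y_labor + 2·y_water = 14, 2·y_labor + 1·y_water = 12.
This yields shadow prices y_labor = 5, y_water = 2.
Shadow price of fertilizer = 0.

0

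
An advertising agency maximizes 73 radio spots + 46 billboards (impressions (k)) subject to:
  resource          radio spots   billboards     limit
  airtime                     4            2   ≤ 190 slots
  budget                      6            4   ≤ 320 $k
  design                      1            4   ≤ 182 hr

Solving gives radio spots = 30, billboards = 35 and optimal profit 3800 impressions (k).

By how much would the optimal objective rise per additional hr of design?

0

Check each constraint at x*: airtime 190/190 (tight); budget 320/320 (tight); design 170/182 (slack 12).
Slack constraints have shadow price 0 (complementary slackness).
The binding rows give the dual system: 4·y_airtime + 6·y_budget = 73 and 2·y_airtime + 4·y_budget = 46.
Solving: y_airtime = 4, y_budget = 9.5.
Shadow price of design = 0.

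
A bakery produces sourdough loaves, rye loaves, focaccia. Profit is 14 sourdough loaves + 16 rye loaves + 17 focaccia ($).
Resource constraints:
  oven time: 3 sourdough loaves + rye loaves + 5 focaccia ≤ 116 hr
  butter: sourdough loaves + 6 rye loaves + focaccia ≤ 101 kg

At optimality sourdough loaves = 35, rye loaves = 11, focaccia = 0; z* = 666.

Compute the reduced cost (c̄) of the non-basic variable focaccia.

Both oven time and butter are binding at x*.
Dual feasibility on the basic columns requires 3·y_oven time + 1·y_butter = 14, 1·y_oven time + 6·y_butter = 16.
→ y_oven time = 4 and y_butter = 2.
Reduced cost of focaccia: c₃ − yᵀa₃ = 17 − (4·5 + 2·1) = 17 − 22 = -5.

-5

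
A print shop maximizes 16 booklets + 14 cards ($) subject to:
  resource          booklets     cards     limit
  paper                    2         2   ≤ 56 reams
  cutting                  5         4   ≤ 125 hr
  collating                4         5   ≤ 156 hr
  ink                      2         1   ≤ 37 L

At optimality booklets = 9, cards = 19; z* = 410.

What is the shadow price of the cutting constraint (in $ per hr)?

0

Check each constraint at x*: paper 56/56 (tight); cutting 121/125 (slack 4); collating 131/156 (slack 25); ink 37/37 (tight).
Since cutting, collating are not tight, their duals are 0.
The binding rows give the dual system: 2·y_paper + 2·y_ink = 16 and 2·y_paper + 1·y_ink = 14.
→ y_paper = 6 and y_ink = 2.
Shadow price of cutting = 0.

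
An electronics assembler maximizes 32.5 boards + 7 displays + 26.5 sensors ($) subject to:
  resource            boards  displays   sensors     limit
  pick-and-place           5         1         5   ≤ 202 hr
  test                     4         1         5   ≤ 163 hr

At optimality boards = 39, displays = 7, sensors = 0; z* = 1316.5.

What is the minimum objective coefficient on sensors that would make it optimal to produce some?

35

Check each constraint at x*: pick-and-place 202/202 (tight); test 163/163 (tight).
From A_Bᵀ y = c: 5·y_pick-and-place + 4·y_test = 32.5; 1·y_pick-and-place + 1·y_test = 7.
→ y_pick-and-place = 4.5 and y_test = 2.5.
sensors enters the basis when its profit ≥ yᵀa₃ = 4.5·5 + 2.5·5 = 35.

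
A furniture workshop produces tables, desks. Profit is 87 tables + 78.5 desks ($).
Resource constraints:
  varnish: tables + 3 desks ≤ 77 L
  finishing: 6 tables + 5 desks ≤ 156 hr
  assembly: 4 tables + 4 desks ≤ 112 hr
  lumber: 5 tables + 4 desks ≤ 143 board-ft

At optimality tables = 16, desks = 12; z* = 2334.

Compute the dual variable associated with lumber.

Binding: finishing and assembly. Non-binding: varnish (25 unused), lumber (15 unused).
Slack constraints have shadow price 0 (complementary slackness).
Dual feasibility on the basic columns requires 6·y_finishing + 4·y_assembly = 87, 5·y_finishing + 4·y_assembly = 78.5.
This yields shadow prices y_finishing = 8.5, y_assembly = 9.
Shadow price of lumber = 0.

0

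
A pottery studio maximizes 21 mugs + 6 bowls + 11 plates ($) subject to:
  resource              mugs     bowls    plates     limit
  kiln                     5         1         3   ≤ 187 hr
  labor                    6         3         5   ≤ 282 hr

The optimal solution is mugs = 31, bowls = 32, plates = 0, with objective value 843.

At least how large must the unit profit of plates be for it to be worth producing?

Check each constraint at x*: kiln 187/187 (tight); labor 282/282 (tight).
The binding rows give the dual system: 5·y_kiln + 6·y_labor = 21 and 1·y_kiln + 3·y_labor = 6.
→ y_kiln = 3 and y_labor = 1.
plates enters the basis when its profit ≥ yᵀa₃ = 3·3 + 1·5 = 14.

14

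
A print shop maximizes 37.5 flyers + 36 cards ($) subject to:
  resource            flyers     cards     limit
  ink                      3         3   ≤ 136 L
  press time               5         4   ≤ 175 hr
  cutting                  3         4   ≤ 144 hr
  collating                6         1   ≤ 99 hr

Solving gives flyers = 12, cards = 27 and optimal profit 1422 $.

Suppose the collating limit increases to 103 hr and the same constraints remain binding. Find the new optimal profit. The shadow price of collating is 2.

1430

Δb = 4, so new z* = 1422 + (2)·(4) = 1422 + 8 = 1430.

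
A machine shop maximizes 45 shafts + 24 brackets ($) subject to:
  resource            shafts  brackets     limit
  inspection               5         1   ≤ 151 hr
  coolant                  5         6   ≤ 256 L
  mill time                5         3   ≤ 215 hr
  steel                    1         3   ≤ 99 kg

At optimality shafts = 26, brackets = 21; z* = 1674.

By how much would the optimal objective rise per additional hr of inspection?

6

Binding: inspection and coolant. Non-binding: mill time (22 unused), steel (10 unused).
Since mill time, steel are not tight, their duals are 0.
From A_Bᵀ y = c: 5·y_inspection + 5·y_coolant = 45; 1·y_inspection + 6·y_coolant = 24.
→ y_inspection = 6 and y_coolant = 3.
Shadow price of inspection = 6.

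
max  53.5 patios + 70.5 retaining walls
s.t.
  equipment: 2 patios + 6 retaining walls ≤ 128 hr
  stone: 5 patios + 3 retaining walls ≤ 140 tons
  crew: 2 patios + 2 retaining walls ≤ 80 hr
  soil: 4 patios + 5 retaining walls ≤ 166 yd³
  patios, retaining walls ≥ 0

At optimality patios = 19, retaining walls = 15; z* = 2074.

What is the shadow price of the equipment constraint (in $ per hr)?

Check each constraint at x*: equipment 128/128 (tight); stone 140/140 (tight); crew 68/80 (slack 12); soil 151/166 (slack 15).
By complementary slackness, y = 0 for the non-binding constraints.
Dual feasibility on the basic columns requires 2·y_equipment + 5·y_stone = 53.5, 6·y_equipment + 3·y_stone = 70.5.
→ y_equipment = 8 and y_stone = 7.5.
Shadow price of equipment = 8.

8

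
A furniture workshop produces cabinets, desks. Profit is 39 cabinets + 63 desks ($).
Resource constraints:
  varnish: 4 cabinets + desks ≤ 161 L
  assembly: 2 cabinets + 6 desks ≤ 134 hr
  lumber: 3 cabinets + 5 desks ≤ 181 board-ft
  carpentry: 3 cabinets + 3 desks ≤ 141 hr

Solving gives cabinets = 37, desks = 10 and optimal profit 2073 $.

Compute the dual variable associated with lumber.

0

Binding: assembly and carpentry. Non-binding: varnish (3 unused), lumber (20 unused).
By complementary slackness, y = 0 for the non-binding constraints.
Dual feasibility on the basic columns requires 2·y_assembly + 3·y_carpentry = 39, 6·y_assembly + 3·y_carpentry = 63.
Solving: y_assembly = 6, y_carpentry = 9.
Shadow price of lumber = 0.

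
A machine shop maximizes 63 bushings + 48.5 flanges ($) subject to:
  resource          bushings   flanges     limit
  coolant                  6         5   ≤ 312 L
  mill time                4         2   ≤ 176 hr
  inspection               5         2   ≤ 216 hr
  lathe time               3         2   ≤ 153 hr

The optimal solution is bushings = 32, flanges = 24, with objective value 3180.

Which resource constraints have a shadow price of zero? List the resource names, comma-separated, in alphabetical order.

inspection, lathe time

coolant: 312/312 (binding)
mill time: 176/176 (binding)
inspection: 208/216 (slack 8)
lathe time: 144/153 (slack 9)
By complementary slackness, a constraint with positive slack has shadow price 0 → inspection, lathe time.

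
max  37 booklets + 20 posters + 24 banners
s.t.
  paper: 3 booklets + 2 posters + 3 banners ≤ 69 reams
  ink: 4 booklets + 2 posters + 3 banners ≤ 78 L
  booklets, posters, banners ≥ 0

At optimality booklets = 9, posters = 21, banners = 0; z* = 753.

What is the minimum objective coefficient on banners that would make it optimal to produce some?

Check each constraint at x*: paper 69/69 (tight); ink 78/78 (tight).
The binding rows give the dual system: 3·y_paper + 4·y_ink = 37 and 2·y_paper + 2·y_ink = 20.
Solving: y_paper = 3, y_ink = 7.
banners enters the basis when its profit ≥ yᵀa₃ = 3·3 + 7·3 = 30.

30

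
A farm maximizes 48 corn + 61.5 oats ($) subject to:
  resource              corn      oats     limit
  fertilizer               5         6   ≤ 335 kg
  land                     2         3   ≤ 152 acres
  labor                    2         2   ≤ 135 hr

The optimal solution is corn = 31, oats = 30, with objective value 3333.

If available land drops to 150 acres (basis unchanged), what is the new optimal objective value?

Binding: fertilizer and land. Non-binding: labor (13 unused).
Slack constraints have shadow price 0 (complementary slackness).
From A_Bᵀ y = c: 5·y_fertilizer + 2·y_land = 48; 6·y_fertilizer + 3·y_land = 61.5.
Solving: y_fertilizer = 7, y_land = 6.5.
Δz = y_land·Δb = 6.5 × (-2) = -13, so new z* = 3333 − 13 = 3320.

3320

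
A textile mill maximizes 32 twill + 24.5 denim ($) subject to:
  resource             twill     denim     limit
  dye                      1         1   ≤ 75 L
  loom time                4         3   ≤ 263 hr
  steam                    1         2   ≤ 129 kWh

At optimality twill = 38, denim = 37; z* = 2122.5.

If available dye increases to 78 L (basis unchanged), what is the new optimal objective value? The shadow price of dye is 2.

Δb = 3, so new z* = 2122.5 + (2)·(3) = 2122.5 + 6 = 2128.5.

2128.5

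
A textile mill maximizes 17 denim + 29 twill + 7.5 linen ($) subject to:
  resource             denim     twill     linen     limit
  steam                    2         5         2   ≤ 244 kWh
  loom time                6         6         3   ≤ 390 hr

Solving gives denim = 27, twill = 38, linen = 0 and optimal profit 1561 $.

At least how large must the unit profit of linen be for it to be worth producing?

At the optimum: steam uses 244 of 244 (binding); loom time uses 390 of 390 (binding).
The binding rows give the dual system: 2·y_steam + 6·y_loom time = 17 and 5·y_steam + 6·y_loom time = 29.
→ y_steam = 4 and y_loom time = 1.5.
linen enters the basis when its profit ≥ yᵀa₃ = 4·2 + 1.5·3 = 12.5.

12.5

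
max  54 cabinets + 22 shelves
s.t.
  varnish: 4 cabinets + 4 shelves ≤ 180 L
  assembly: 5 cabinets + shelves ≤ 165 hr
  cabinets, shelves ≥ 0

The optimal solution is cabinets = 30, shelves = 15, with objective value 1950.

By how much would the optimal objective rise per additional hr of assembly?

8

Both varnish and assembly are binding at x*.
From A_Bᵀ y = c: 4·y_varnish + 5·y_assembly = 54; 4·y_varnish + 1·y_assembly = 22.
This yields shadow prices y_varnish = 3.5, y_assembly = 8.
Shadow price of assembly = 8.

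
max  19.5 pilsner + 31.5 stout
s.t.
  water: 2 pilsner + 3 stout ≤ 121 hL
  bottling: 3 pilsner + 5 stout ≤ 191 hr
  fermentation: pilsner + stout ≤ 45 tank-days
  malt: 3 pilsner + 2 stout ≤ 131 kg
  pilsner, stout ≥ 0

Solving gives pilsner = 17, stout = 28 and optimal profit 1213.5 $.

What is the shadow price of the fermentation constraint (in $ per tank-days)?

1.5

Binding: bottling and fermentation. Non-binding: water (3 unused), malt (24 unused).
Since water, malt are not tight, their duals are 0.
The binding rows give the dual system: 3·y_bottling + 1·y_fermentation = 19.5 and 5·y_bottling + 1·y_fermentation = 31.5.
Solving: y_bottling = 6, y_fermentation = 1.5.
Shadow price of fermentation = 1.5.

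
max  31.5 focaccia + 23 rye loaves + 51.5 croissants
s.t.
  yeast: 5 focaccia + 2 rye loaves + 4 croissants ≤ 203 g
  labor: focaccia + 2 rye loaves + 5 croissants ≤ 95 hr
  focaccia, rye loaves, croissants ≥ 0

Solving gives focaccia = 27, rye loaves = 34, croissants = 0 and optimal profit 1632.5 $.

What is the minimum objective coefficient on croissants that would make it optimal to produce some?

Check each constraint at x*: yeast 203/203 (tight); labor 95/95 (tight).
The binding rows give the dual system: 5·y_yeast + 1·y_labor = 31.5 and 2·y_yeast + 2·y_labor = 23.
Solving: y_yeast = 5, y_labor = 6.5.
croissants enters the basis when its profit ≥ yᵀa₃ = 5·4 + 6.5·5 = 52.5.

52.5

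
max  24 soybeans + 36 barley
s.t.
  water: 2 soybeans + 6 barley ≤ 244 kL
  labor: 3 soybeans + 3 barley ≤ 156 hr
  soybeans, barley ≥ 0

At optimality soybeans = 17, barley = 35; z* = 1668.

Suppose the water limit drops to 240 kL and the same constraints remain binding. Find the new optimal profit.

Both water and labor are binding at x*.
The binding rows give the dual system: 2·y_water + 3·y_labor = 24 and 6·y_water + 3·y_labor = 36.
This yields shadow prices y_water = 3, y_labor = 6.
Δz = y_water·Δb = 3 × (-4) = -12, so new z* = 1668 − 12 = 1656.

1656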